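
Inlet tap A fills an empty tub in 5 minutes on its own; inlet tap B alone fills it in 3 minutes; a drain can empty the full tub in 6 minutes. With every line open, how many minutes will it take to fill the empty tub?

Net rate = 1/5 + 1/3 − 1/6 = (6 + 10 − 5)/30 = 11/30 per minute.
Filling time = 1 ÷ (11/30) = 30/11 minutes.

30/11 minutes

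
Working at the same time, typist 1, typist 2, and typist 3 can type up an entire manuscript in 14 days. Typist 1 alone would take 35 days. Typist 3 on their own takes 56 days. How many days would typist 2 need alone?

40 days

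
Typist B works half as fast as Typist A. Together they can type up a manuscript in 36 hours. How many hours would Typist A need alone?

Let Typist A's rate be r; then Typist B's rate is (1/2)r, so together (1/2 + 1)r = (3/2)r = 1/36.
Thus r = 1/54 per hour.
Typist A alone: 54 hours; Typist B alone: 108 hours.

54 hours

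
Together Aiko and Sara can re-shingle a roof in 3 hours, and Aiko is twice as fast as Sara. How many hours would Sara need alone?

Let Sara's rate be r; then Aiko's rate is 2r, so together (2 + 1)r = 3r = 1/3.
Thus r = 1/9 per hour.
Sara alone: 9 hours; Aiko alone: 9/2 hours.

9 hours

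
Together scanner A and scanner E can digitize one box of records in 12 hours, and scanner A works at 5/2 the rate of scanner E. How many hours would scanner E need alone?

Let scanner E's rate be r; then scanner A's rate is (5/2)r, so together (5/2 + 1)r = (7/2)r = 1/12.
Thus r = 1/42 per hour.
Scanner E alone: 42 hours; scanner A alone: 84/5 hours.

42 hours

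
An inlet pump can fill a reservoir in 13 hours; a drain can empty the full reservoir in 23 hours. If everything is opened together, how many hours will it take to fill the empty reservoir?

299/10 hours

Net rate = 1/13 − 1/23 = (23 − 13)/299 = 10/299 per hour.
Filling time = 1 ÷ (10/299) = 299/10 hours.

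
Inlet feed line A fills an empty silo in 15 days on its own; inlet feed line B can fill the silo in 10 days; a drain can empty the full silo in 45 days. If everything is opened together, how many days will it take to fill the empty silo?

90/13 days

Net rate = 1/15 + 1/10 − 1/45 = (6 + 9 − 2)/90 = 13/90 per day.
Filling time = 1 ÷ (13/90) = 90/13 days.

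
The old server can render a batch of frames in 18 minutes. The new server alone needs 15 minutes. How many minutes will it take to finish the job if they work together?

90/11 minutes

Combined rate: 1/18 + 1/15 = (5 + 6)/90 = 11/90 per minute.
Time = 1 ÷ (11/90) = 90/11 minutes.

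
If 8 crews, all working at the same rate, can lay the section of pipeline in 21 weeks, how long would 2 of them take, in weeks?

84 weeks

Total work is 8·21 = 168 crew-weeks.
With 2 crews: 168/2 = 84 weeks.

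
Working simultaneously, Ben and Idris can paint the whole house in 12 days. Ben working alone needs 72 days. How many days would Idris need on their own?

Combined rate is 1/12 per day.
Known contribution: 1/72 per day.
So Idris's rate is 1/12 − 1/72 = 5/72, meaning 72/5 days alone.

72/5 days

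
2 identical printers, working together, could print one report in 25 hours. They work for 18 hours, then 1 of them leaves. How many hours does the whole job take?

32 hours

One printer does 1/50 of the job per hour.
After 18 hours with 2 printers, 18/25 is done (7/25 left).
With 1 printer the rate is 1/50, so the rest takes 7/25 ÷ 1/50 = 14 hours.
Total = 18 + 14 = 32 hours.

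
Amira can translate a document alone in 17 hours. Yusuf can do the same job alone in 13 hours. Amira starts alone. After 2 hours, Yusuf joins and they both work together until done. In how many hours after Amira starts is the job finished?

17/2 hours

In the first 2 hours Amira alone does 2/17 of the job, leaving 15/17.
Once everyone is working, combined rate: 1/17 + 1/13 = (13 + 17)/221 = 30/221 per hour.
Remaining 15/17 at 30/221 per hour takes 13/2 hours.
Total from the start = 2 + 13/2 = 17/2 hours.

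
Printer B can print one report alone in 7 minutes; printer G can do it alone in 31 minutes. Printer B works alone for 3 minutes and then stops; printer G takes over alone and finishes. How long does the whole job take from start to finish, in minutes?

145/7 minutes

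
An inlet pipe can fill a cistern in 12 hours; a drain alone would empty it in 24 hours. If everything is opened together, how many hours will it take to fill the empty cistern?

Net rate = 1/12 − 1/24 = (2 − 1)/24 = 1/24 per hour.
Filling time = 1 ÷ (1/24) = 24 hours.

24 hours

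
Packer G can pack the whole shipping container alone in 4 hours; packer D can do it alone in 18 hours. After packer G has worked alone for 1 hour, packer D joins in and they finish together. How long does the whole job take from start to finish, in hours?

38/11 hours

In 1 hour packer G does 1/4 of the job, leaving 3/4.
Packer G and packer D together work at 11/36 per hour, so finishing takes 3/4 ÷ 11/36 = 27/11 hours.
Total time = 1 + 27/11 = 38/11 hours.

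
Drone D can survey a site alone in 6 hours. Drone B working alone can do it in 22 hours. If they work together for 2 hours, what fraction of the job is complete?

Combined rate: 1/6 + 1/22 = (11 + 3)/66 = 14/66 = 7/33 per hour.
In 2 hours they complete 2·7/33 = 14/33 of the job.

14/33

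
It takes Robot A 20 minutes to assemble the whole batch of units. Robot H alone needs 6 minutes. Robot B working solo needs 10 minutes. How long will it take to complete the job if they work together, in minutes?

Combined rate: 1/20 + 1/6 + 1/10 = (3 + 10 + 6)/60 = 19/60 per minute.
Time = 1 ÷ (19/60) = 60/19 minutes.

60/19 minutes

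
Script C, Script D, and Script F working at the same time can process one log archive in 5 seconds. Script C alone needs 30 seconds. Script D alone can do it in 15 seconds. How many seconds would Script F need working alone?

Combined rate is 1/5 per second.
Known contribution: 1/30 + 1/15 = (1 + 2)/30 = 3/30 = 1/10 per second.
So Script F's rate is 1/5 − 1/10 = 1/10, meaning 10 seconds alone.

10 seconds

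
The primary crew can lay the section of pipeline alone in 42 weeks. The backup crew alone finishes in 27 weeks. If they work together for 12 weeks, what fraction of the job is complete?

Combined rate: 1/42 + 1/27 = (9 + 14)/378 = 23/378 per week.
In 12 weeks they complete 12·23/378 = 46/63 of the job.

46/63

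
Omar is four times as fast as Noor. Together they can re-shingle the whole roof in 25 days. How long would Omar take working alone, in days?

125/4 days

Let Noor's rate be r; then Omar's rate is 4r, so together (4 + 1)r = 5r = 1/25.
Thus r = 1/125 per day.
Noor alone: 125 days; Omar alone: 125/4 days.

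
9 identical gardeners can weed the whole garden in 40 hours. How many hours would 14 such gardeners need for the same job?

180/7 hours

Total work is 9·40 = 360 gardener-hours.
With 14 gardeners: 360/14 = 180/7 hours.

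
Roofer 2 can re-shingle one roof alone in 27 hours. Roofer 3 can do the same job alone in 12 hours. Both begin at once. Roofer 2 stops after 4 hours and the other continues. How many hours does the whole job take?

In the first 4 hours the combined rate is 13/108, so 13/27 of the job is done, leaving 14/27.
After Roofer 2 leaves the rate is 1/12 per hour; the remaining 14/27 takes 56/9 hours.
Total = 4 + 56/9 = 92/9 hours.

92/9 hours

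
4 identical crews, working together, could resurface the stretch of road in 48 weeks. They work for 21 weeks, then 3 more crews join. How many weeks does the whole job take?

One crew does 1/192 of the job per week.
After 21 weeks with 4 crews, 7/16 is done (9/16 left).
With 7 crews the rate is 7/192, so the rest takes 9/16 ÷ 7/192 = 108/7 weeks.
Total = 21 + 108/7 = 255/7 weeks.

255/7 weeks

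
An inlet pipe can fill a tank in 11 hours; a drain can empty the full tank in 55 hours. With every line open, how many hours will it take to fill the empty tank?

Net rate = 1/11 − 1/55 = (5 − 1)/55 = 4/55 per hour.
Filling time = 1 ÷ (4/55) = 55/4 hours.

55/4 hours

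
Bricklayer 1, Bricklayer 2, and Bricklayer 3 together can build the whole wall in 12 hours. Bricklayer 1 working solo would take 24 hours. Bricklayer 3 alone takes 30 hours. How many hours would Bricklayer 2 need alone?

120 hours

Combined rate is 1/12 per hour.
Known contribution: 1/24 + 1/30 = (5 + 4)/120 = 9/120 = 3/40 per hour.
So Bricklayer 2's rate is 1/12 − 3/40 = 1/120, meaning 120 hours alone.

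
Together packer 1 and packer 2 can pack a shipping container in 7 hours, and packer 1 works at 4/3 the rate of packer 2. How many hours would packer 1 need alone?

Let packer 2's rate be r; then packer 1's rate is (4/3)r, so together (4/3 + 1)r = (7/3)r = 1/7.
Thus r = 3/49 per hour.
Packer 2 alone: 49/3 hours; packer 1 alone: 49/4 hours.

49/4 hours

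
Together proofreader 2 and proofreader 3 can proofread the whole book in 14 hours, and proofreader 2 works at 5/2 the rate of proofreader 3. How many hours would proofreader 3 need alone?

49 hours

Let proofreader 3's rate be r; then proofreader 2's rate is (5/2)r, so together (5/2 + 1)r = (7/2)r = 1/14.
Thus r = 1/49 per hour.
Proofreader 3 alone: 49 hours; proofreader 2 alone: 98/5 hours.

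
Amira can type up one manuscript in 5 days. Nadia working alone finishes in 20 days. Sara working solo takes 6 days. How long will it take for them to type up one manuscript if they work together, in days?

Combined rate: 1/5 + 1/20 + 1/6 = (12 + 3 + 10)/60 = 25/60 = 5/12 per day.
Time = 1 ÷ (5/12) = 12/5 days.

12/5 days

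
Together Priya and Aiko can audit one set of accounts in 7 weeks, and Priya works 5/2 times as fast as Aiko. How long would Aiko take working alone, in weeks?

Let Aiko's rate be r; then Priya's rate is (5/2)r, so together (5/2 + 1)r = (7/2)r = 1/7.
Thus r = 2/49 per week.
Aiko alone: 49/2 weeks; Priya alone: 49/5 weeks.

49/2 weeks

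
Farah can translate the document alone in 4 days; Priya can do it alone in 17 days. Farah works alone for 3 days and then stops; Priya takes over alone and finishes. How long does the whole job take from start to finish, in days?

In 3 days Farah does 3/4 of the job, leaving 1/4.
Priya works at 1/17 per day, so finishing takes 1/4 ÷ 1/17 = 17/4 days.
Total time = 3 + 17/4 = 29/4 days.

29/4 days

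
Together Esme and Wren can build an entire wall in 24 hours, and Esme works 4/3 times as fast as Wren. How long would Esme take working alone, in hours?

Let Wren's rate be r; then Esme's rate is (4/3)r, so together (4/3 + 1)r = (7/3)r = 1/24.
Thus r = 1/56 per hour.
Wren alone: 56 hours; Esme alone: 42 hours.

42 hours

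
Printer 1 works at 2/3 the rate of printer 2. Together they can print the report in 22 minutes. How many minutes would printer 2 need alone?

Let printer 2's rate be r; then printer 1's rate is (2/3)r, so together (2/3 + 1)r = (5/3)r = 1/22.
Thus r = 3/110 per minute.
Printer 2 alone: 110/3 minutes; printer 1 alone: 55 minutes.

110/3 minutes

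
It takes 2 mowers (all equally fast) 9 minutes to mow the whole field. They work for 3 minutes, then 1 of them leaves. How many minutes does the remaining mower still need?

One mower does 1/18 of the job per minute.
After 3 minutes with 2 mowers, 1/3 is done (2/3 left).
With 1 mower the rate is 1/18, so the rest takes 2/3 ÷ 1/18 = 12 minutes.

12 minutes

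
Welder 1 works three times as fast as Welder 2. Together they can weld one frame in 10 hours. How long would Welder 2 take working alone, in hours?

40 hours

Let Welder 2's rate be r; then Welder 1's rate is 3r, so together (3 + 1)r = 4r = 1/10.
Thus r = 1/40 per hour.
Welder 2 alone: 40 hours; Welder 1 alone: 40/3 hours.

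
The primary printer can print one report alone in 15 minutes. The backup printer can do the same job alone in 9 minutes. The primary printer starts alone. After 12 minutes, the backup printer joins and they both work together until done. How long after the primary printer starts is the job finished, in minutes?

105/8 minutes

In the first 12 minutes the primary printer alone does 12/15 = 4/5 of the job, leaving 1/5.
Once everyone is working, combined rate: 1/15 + 1/9 = (3 + 5)/45 = 8/45 per minute.
Remaining 1/5 at 8/45 per minute takes 9/8 minutes.
Total from the start = 12 + 9/8 = 105/8 minutes.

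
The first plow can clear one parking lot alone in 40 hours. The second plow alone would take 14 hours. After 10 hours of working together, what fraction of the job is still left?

1/28

Combined rate: 1/40 + 1/14 = (7 + 20)/280 = 27/280 per hour.
In 10 hours they complete 10·27/280 = 27/28 of the job.
So 1/28 remains.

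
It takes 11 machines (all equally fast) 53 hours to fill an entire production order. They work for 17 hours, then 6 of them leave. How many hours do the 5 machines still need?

396/5 hours

One machine does 1/583 of the job per hour.
After 17 hours with 11 machines, 17/53 is done (36/53 left).
With 5 machines the rate is 5/583, so the rest takes 36/53 ÷ 5/583 = 396/5 hours.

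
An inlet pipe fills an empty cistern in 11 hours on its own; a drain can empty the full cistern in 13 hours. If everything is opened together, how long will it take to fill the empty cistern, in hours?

143/2 hours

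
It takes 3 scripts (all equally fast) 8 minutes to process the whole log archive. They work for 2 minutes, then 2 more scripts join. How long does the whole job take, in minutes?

28/5 minutes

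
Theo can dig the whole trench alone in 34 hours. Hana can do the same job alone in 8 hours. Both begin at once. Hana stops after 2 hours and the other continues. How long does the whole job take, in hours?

51/2 hours

In the first 2 hours the combined rate is 21/136, so 21/68 of the job is done, leaving 47/68.
After Hana leaves the rate is 1/34 per hour; the remaining 47/68 takes 47/2 hours.
Total = 2 + 47/2 = 51/2 hours.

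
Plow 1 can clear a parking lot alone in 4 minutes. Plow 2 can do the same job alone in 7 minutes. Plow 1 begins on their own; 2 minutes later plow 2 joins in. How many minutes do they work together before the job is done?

14/11 minutes

In the first 2 minutes plow 1 alone does 2/4 = 1/2 of the job, leaving 1/2.
Once everyone is working, combined rate: 1/4 + 1/7 = (7 + 4)/28 = 11/28 per minute.
Remaining 1/2 at 11/28 per minute takes 14/11 minutes.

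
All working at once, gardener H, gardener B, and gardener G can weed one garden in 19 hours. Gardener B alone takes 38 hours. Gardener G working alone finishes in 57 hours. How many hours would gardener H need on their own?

Combined rate is 1/19 per hour.
Known contribution: 1/38 + 1/57 = (3 + 2)/114 = 5/114 per hour.
So gardener H's rate is 1/19 − 5/114 = 1/114, meaning 114 hours alone.

114 hours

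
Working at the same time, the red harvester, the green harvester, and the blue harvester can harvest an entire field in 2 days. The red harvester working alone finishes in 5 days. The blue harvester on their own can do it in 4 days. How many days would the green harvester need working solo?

20 days

Combined rate is 1/2 per day.
Known contribution: 1/5 + 1/4 = (4 + 5)/20 = 9/20 per day.
So the green harvester's rate is 1/2 − 9/20 = 1/20, meaning 20 days alone.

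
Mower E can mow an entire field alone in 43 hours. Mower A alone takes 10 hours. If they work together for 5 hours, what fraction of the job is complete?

53/86

Combined rate: 1/43 + 1/10 = (10 + 43)/430 = 53/430 per hour.
In 5 hours they complete 5·53/430 = 53/86 of the job.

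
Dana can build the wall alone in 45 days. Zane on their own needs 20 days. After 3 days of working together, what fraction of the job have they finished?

13/60

Combined rate: 1/45 + 1/20 = (4 + 9)/180 = 13/180 per day.
In 3 days they complete 3·13/180 = 13/60 of the job.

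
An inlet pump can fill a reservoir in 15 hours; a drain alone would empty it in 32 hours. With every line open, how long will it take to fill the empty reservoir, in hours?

480/17 hours

Net rate = 1/15 − 1/32 = (32 − 15)/480 = 17/480 per hour.
Filling time = 1 ÷ (17/480) = 480/17 hours.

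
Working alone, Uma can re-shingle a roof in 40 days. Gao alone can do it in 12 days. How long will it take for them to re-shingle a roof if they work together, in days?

With two workers the combined time is the product over the sum: 40·12/(40+12) = 480/52 = 120/13 days.

120/13 days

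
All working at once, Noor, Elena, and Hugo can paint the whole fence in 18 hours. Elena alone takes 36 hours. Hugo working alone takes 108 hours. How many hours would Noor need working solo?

Combined rate is 1/18 per hour.
Known contribution: 1/36 + 1/108 = (3 + 1)/108 = 4/108 = 1/27 per hour.
So Noor's rate is 1/18 − 1/27 = 1/54, meaning 54 hours alone.

54 hours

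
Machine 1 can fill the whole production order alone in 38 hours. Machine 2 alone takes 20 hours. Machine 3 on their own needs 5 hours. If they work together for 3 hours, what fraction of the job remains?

13/76

Combined rate: 1/38 + 1/20 + 1/5 = (10 + 19 + 76)/380 = 105/380 = 21/76 per hour.
In 3 hours they complete 3·21/76 = 63/76 of the job.
So 13/76 remains.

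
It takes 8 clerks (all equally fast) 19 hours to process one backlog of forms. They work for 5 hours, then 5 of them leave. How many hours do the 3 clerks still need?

112/3 hours

One clerk does 1/152 of the job per hour.
After 5 hours with 8 clerks, 5/19 is done (14/19 left).
With 3 clerks the rate is 3/152, so the rest takes 14/19 ÷ 3/152 = 112/3 hours.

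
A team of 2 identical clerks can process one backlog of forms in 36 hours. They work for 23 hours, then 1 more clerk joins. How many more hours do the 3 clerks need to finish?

26/3 hours

One clerk does 1/72 of the job per hour.
After 23 hours with 2 clerks, 23/36 is done (13/36 left).
With 3 clerks the rate is 3/72 = 1/24, so the rest takes 13/36 ÷ 1/24 = 26/3 hours.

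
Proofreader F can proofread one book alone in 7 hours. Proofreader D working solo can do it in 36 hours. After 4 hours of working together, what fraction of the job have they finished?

43/63

Combined rate: 1/7 + 1/36 = (36 + 7)/252 = 43/252 per hour.
In 4 hours they complete 4·43/252 = 43/63 of the job.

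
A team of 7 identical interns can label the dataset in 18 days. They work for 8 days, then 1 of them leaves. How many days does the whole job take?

59/3 days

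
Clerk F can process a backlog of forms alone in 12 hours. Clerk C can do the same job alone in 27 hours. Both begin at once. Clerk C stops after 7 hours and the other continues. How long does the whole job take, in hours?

80/9 hours

In the first 7 hours the combined rate is 13/108, so 91/108 of the job is done, leaving 17/108.
After clerk C leaves the rate is 1/12 per hour; the remaining 17/108 takes 17/9 hours.
Total = 7 + 17/9 = 80/9 hours.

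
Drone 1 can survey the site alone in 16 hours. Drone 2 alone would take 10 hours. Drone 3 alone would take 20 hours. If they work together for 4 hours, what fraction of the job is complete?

Combined rate: 1/16 + 1/10 + 1/20 = (5 + 8 + 4)/80 = 17/80 per hour.
In 4 hours they complete 4·17/80 = 17/20 of the job.

17/20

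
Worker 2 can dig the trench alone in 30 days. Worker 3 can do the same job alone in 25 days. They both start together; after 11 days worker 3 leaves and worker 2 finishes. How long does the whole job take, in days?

In the first 11 days the combined rate is 11/150, so 121/150 of the job is done, leaving 29/150.
After worker 3 leaves the rate is 1/30 per day; the remaining 29/150 takes 29/5 days.
Total = 11 + 29/5 = 84/5 days.

84/5 days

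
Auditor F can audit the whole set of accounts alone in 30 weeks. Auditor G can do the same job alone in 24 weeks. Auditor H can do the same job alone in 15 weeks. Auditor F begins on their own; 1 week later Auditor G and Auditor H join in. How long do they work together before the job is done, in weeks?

116/17 weeks

In the first 1 week Auditor F alone does 1/30 of the job, leaving 29/30.
Once everyone is working, combined rate: 1/30 + 1/24 + 1/15 = (4 + 5 + 8)/120 = 17/120 per week.
Remaining 29/30 at 17/120 per week takes 116/17 weeks.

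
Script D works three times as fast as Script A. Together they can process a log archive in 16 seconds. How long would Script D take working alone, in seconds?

64/3 seconds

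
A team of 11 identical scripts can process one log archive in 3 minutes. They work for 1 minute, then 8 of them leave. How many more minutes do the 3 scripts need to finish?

One script does 1/33 of the job per minute.
After 1 minute with 11 scripts, 1/3 is done (2/3 left).
With 3 scripts the rate is 3/33 = 1/11, so the rest takes 2/3 ÷ 1/11 = 22/3 minutes.

22/3 minutes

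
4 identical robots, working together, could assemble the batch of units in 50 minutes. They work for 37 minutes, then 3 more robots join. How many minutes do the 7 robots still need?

One robot does 1/200 of the job per minute.
After 37 minutes with 4 robots, 37/50 is done (13/50 left).
With 7 robots the rate is 7/200, so the rest takes 13/50 ÷ 7/200 = 52/7 minutes.

52/7 minutes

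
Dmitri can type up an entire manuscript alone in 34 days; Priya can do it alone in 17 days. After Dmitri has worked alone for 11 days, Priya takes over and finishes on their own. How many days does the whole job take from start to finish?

45/2 days

In 11 days Dmitri does 11/34 of the job, leaving 23/34.
Priya works at 1/17 per day, so finishing takes 23/34 ÷ 1/17 = 23/2 days.
Total time = 11 + 23/2 = 45/2 days.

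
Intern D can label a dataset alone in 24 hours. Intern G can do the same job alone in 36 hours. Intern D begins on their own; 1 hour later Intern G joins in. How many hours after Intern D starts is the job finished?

74/5 hours

In the first 1 hour Intern D alone does 1/24 of the job, leaving 23/24.
Once everyone is working, combined rate: 1/24 + 1/36 = (3 + 2)/72 = 5/72 per hour.
Remaining 23/24 at 5/72 per hour takes 69/5 hours.
Total from the start = 1 + 69/5 = 74/5 hours.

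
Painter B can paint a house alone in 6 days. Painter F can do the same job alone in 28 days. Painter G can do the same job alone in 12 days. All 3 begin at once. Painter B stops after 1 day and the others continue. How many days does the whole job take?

7 days

In the first 1 day the combined rate is 2/7, so 2/7 of the job is done, leaving 5/7.
After painter B leaves the rate is 5/42 per day; the remaining 5/7 takes 6 days.
Total = 1 + 6 = 7 days.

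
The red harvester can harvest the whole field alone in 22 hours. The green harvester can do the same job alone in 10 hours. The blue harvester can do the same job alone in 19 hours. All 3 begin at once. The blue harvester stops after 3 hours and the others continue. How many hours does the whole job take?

In the first 3 hours the combined rate is 207/1045, so 621/1045 of the job is done, leaving 424/1045.
After the blue harvester leaves the rate is 8/55 per hour; the remaining 424/1045 takes 53/19 hours.
Total = 3 + 53/19 = 110/19 hours.

110/19 hours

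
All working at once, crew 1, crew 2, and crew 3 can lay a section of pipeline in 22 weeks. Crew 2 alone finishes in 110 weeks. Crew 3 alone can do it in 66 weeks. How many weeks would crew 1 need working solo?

Combined rate is 1/22 per week.
Known contribution: 1/110 + 1/66 = (3 + 5)/330 = 8/330 = 4/165 per week.
So crew 1's rate is 1/22 − 4/165 = 7/330, meaning 330/7 weeks alone.

330/7 weeks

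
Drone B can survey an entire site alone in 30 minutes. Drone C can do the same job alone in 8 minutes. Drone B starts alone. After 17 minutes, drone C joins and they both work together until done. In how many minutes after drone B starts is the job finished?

375/19 minutes

In the first 17 minutes drone B alone does 17/30 of the job, leaving 13/30.
Once everyone is working, combined rate: 1/30 + 1/8 = (4 + 15)/120 = 19/120 per minute.
Remaining 13/30 at 19/120 per minute takes 52/19 minutes.
Total from the start = 17 + 52/19 = 375/19 minutes.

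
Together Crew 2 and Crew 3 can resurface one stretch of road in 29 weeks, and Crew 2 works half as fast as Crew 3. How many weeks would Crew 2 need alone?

Let Crew 3's rate be r; then Crew 2's rate is (1/2)r, so together (1/2 + 1)r = (3/2)r = 1/29.
Thus r = 2/87 per week.
Crew 3 alone: 87/2 weeks; Crew 2 alone: 87 weeks.

87 weeks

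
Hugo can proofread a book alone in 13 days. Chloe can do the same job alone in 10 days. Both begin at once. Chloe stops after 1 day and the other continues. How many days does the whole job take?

In the first 1 day the combined rate is 23/130, so 23/130 of the job is done, leaving 107/130.
After Chloe leaves the rate is 1/13 per day; the remaining 107/130 takes 107/10 days.
Total = 1 + 107/10 = 117/10 days.

117/10 days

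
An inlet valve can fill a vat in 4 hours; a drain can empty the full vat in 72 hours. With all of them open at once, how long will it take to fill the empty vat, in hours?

Net rate = 1/4 − 1/72 = (18 − 1)/72 = 17/72 per hour.
Filling time = 1 ÷ (17/72) = 72/17 hours.

72/17 hours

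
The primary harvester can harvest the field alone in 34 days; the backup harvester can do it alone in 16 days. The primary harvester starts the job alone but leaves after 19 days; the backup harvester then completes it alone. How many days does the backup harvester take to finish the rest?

120/17 days

In 19 days the primary harvester does 19/34 of the job, leaving 15/34.
The backup harvester works at 1/16 per day, so finishing takes 15/34 ÷ 1/16 = 120/17 days.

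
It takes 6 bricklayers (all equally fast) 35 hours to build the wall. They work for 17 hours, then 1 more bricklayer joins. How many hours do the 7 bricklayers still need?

108/7 hours

One bricklayer does 1/210 of the job per hour.
After 17 hours with 6 bricklayers, 17/35 is done (18/35 left).
With 7 bricklayers the rate is 7/210 = 1/30, so the rest takes 18/35 ÷ 1/30 = 108/7 hours.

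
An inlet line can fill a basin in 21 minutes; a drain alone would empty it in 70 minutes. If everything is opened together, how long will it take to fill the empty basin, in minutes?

30 minutes

Net rate = 1/21 − 1/70 = (10 − 3)/210 = 7/210 = 1/30 per minute.
Filling time = 1 ÷ (1/30) = 30 minutes.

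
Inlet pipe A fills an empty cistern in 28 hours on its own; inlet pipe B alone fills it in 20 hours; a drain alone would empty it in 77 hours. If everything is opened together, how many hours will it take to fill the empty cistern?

Net rate = 1/28 + 1/20 − 1/77 = (55 + 77 − 20)/1540 = 112/1540 = 4/55 per hour.
Filling time = 1 ÷ (4/55) = 55/4 hours.

55/4 hours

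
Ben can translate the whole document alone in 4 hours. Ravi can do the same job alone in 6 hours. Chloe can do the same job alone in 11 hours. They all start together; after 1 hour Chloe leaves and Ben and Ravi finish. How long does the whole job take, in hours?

24/11 hours

In the first 1 hour the combined rate is 67/132, so 67/132 of the job is done, leaving 65/132.
After Chloe leaves the rate is 5/12 per hour; the remaining 65/132 takes 13/11 hours.
Total = 1 + 13/11 = 24/11 hours.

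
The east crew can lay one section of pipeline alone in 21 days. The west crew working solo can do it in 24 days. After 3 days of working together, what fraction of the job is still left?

41/56

Combined rate: 1/21 + 1/24 = (8 + 7)/168 = 15/168 = 5/56 per day.
In 3 days they complete 3·5/56 = 15/56 of the job.
So 41/56 remains.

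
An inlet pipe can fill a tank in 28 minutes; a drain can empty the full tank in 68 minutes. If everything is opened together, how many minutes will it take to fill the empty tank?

238/5 minutes

Net rate = 1/28 − 1/68 = (17 − 7)/476 = 10/476 = 5/238 per minute.
Filling time = 1 ÷ (5/238) = 238/5 minutes.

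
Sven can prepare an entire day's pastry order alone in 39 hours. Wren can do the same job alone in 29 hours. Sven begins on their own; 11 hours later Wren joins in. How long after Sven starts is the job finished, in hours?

In the first 11 hours Sven alone does 11/39 of the job, leaving 28/39.
Once everyone is working, combined rate: 1/39 + 1/29 = (29 + 39)/1131 = 68/1131 per hour.
Remaining 28/39 at 68/1131 per hour takes 203/17 hours.
Total from the start = 11 + 203/17 = 390/17 hours.

390/17 hours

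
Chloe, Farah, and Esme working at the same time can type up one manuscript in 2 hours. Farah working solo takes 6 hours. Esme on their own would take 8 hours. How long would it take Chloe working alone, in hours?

24/5 hours

Combined rate is 1/2 per hour.
Known contribution: 1/6 + 1/8 = (4 + 3)/24 = 7/24 per hour.
So Chloe's rate is 1/2 − 7/24 = 5/24, meaning 24/5 hours alone.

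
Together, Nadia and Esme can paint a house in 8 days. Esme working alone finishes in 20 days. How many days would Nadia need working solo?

40/3 days

Combined rate is 1/8 per day.
Known contribution: 1/20 per day.
So Nadia's rate is 1/8 − 1/20 = 3/40, meaning 40/3 days alone.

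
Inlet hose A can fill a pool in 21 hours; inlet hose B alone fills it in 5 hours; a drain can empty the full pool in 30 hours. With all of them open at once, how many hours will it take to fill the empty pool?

14/3 hours

Net rate = 1/21 + 1/5 − 1/30 = (10 + 42 − 7)/210 = 45/210 = 3/14 per hour.
Filling time = 1 ÷ (3/14) = 14/3 hours.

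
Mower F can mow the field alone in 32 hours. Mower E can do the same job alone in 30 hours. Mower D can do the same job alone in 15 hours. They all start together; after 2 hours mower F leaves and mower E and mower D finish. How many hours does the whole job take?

In the first 2 hours the combined rate is 21/160, so 21/80 of the job is done, leaving 59/80.
After mower F leaves the rate is 1/10 per hour; the remaining 59/80 takes 59/8 hours.
Total = 2 + 59/8 = 75/8 hours.

75/8 hours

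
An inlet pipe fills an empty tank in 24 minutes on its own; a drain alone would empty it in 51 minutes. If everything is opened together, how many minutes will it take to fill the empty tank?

Net rate = 1/24 − 1/51 = (17 − 8)/408 = 9/408 = 3/136 per minute.
Filling time = 1 ÷ (3/136) = 136/3 minutes.

136/3 minutes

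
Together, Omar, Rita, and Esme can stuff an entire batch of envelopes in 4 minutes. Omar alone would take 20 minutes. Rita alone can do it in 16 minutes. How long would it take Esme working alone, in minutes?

Combined rate is 1/4 per minute.
Known contribution: 1/20 + 1/16 = (4 + 5)/80 = 9/80 per minute.
So Esme's rate is 1/4 − 9/80 = 11/80, meaning 80/11 minutes alone.

80/11 minutes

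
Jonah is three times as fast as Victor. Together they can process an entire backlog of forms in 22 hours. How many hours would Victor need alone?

88 hours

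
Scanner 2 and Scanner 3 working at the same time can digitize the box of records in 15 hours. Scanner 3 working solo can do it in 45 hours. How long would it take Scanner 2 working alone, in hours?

45/2 hours

Combined rate is 1/15 per hour.
Known contribution: 1/45 per hour.
So Scanner 2's rate is 1/15 − 1/45 = 2/45, meaning 45/2 hours alone.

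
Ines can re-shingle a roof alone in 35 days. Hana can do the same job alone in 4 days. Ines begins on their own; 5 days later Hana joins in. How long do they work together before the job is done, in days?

40/13 days

In the first 5 days Ines alone does 5/35 = 1/7 of the job, leaving 6/7.
Once everyone is working, combined rate: 1/35 + 1/4 = (4 + 35)/140 = 39/140 per day.
Remaining 6/7 at 39/140 per day takes 40/13 days.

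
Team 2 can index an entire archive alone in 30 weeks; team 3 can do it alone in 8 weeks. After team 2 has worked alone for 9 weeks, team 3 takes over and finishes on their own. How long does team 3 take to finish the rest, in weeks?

28/5 weeks

In 9 weeks team 2 does 9/30 = 3/10 of the job, leaving 7/10.
Team 3 works at 1/8 per week, so finishing takes 7/10 ÷ 1/8 = 28/5 weeks.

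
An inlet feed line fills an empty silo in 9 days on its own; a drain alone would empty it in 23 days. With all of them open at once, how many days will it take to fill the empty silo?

Net rate = 1/9 − 1/23 = (23 − 9)/207 = 14/207 per day.
Filling time = 1 ÷ (14/207) = 207/14 days.

207/14 days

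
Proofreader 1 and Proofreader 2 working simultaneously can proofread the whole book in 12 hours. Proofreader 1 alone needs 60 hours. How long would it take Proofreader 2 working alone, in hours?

15 hours

Combined rate is 1/12 per hour.
Known contribution: 1/60 per hour.
So Proofreader 2's rate is 1/12 − 1/60 = 1/15, meaning 15 hours alone.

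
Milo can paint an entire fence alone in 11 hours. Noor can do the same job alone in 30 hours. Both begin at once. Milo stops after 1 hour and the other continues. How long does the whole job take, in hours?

300/11 hours

In the first 1 hour the combined rate is 41/330, so 41/330 of the job is done, leaving 289/330.
After Milo leaves the rate is 1/30 per hour; the remaining 289/330 takes 289/11 hours.
Total = 1 + 289/11 = 300/11 hours.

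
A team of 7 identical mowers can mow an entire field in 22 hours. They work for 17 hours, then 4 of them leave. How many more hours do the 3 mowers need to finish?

One mower does 1/154 of the job per hour.
After 17 hours with 7 mowers, 17/22 is done (5/22 left).
With 3 mowers the rate is 3/154, so the rest takes 5/22 ÷ 3/154 = 35/3 hours.

35/3 hours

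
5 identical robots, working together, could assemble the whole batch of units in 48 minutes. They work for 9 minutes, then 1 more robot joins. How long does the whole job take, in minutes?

One robot does 1/240 of the job per minute.
After 9 minutes with 5 robots, 3/16 is done (13/16 left).
With 6 robots the rate is 6/240 = 1/40, so the rest takes 13/16 ÷ 1/40 = 65/2 minutes.
Total = 9 + 65/2 = 83/2 minutes.

83/2 minutes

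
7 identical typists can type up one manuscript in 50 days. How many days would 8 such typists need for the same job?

Total work is 7·50 = 350 typist-days.
With 8 typists: 350/8 = 175/4 days.

175/4 days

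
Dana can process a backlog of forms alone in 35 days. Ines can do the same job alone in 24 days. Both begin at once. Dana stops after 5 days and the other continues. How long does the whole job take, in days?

In the first 5 days the combined rate is 59/840, so 59/168 of the job is done, leaving 109/168.
After Dana leaves the rate is 1/24 per day; the remaining 109/168 takes 109/7 days.
Total = 5 + 109/7 = 144/7 days.

144/7 days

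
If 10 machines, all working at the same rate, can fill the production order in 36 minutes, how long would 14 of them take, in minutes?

180/7 minutes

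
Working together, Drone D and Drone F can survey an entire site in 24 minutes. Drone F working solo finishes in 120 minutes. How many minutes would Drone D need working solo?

30 minutes

Combined rate is 1/24 per minute.
Known contribution: 1/120 per minute.
So Drone D's rate is 1/24 − 1/120 = 1/30, meaning 30 minutes alone.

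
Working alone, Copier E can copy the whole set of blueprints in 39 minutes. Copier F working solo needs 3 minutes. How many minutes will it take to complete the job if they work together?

39/14 minutes

Combined rate: 1/39 + 1/3 = (1 + 13)/39 = 14/39 per minute.
Time = 1 ÷ (14/39) = 39/14 minutes.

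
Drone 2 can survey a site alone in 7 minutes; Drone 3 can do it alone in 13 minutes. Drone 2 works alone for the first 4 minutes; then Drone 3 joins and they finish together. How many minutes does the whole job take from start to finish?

In 4 minutes Drone 2 does 4/7 of the job, leaving 3/7.
Drone 2 and Drone 3 together work at 20/91 per minute, so finishing takes 3/7 ÷ 20/91 = 39/20 minutes.
Total time = 4 + 39/20 = 119/20 minutes.

119/20 minutes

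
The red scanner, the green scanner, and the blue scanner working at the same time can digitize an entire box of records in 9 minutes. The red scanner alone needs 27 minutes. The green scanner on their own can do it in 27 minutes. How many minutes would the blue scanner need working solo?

27 minutes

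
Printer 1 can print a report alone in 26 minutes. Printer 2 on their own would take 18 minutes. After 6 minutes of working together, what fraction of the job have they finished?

Combined rate: 1/26 + 1/18 = (9 + 13)/234 = 22/234 = 11/117 per minute.
In 6 minutes they complete 6·11/117 = 22/39 of the job.

22/39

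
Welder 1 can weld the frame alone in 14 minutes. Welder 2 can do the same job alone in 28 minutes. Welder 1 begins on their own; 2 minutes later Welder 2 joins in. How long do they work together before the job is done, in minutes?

8 minutes

In the first 2 minutes Welder 1 alone does 2/14 = 1/7 of the job, leaving 6/7.
Once everyone is working, combined rate: 1/14 + 1/28 = (2 + 1)/28 = 3/28 per minute.
Remaining 6/7 at 3/28 per minute takes 8 minutes.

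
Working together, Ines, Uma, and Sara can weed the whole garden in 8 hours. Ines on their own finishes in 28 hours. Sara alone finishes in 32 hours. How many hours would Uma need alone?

224/13 hours

Combined rate is 1/8 per hour.
Known contribution: 1/28 + 1/32 = (8 + 7)/224 = 15/224 per hour.
So Uma's rate is 1/8 − 15/224 = 13/224, meaning 224/13 hours alone.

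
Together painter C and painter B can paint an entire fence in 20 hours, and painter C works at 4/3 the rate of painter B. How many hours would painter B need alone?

140/3 hours

Let painter B's rate be r; then painter C's rate is (4/3)r, so together (4/3 + 1)r = (7/3)r = 1/20.
Thus r = 3/140 per hour.
Painter B alone: 140/3 hours; painter C alone: 35 hours.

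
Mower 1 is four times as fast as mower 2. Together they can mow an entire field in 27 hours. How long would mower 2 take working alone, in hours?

Let mower 2's rate be r; then mower 1's rate is 4r, so together (4 + 1)r = 5r = 1/27.
Thus r = 1/135 per hour.
Mower 2 alone: 135 hours; mower 1 alone: 135/4 hours.

135 hours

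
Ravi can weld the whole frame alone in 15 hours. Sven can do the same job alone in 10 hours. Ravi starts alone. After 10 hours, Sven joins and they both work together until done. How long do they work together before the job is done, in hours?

2 hours

In the first 10 hours Ravi alone does 10/15 = 2/3 of the job, leaving 1/3.
Once everyone is working, combined rate: 1/15 + 1/10 = (2 + 3)/30 = 5/30 = 1/6 per hour.
Remaining 1/3 at 1/6 per hour takes 2 hours.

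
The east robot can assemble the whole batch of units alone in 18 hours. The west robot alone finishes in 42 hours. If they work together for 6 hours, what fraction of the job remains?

Combined rate: 1/18 + 1/42 = (7 + 3)/126 = 10/126 = 5/63 per hour.
In 6 hours they complete 6·5/63 = 10/21 of the job.
So 11/21 remains.

11/21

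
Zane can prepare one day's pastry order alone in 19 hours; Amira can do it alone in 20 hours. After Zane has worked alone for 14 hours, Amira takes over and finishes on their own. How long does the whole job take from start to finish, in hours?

In 14 hours Zane does 14/19 of the job, leaving 5/19.
Amira works at 1/20 per hour, so finishing takes 5/19 ÷ 1/20 = 100/19 hours.
Total time = 14 + 100/19 = 366/19 hours.

366/19 hours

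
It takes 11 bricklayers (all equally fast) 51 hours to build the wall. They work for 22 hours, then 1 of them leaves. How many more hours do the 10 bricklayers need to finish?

One bricklayer does 1/561 of the job per hour.
After 22 hours with 11 bricklayers, 22/51 is done (29/51 left).
With 10 bricklayers the rate is 10/561, so the rest takes 29/51 ÷ 10/561 = 319/10 hours.

319/10 hours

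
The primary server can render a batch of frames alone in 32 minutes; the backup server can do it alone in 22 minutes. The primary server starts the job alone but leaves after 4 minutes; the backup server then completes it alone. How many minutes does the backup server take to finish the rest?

77/4 minutes

In 4 minutes the primary server does 4/32 = 1/8 of the job, leaving 7/8.
The backup server works at 1/22 per minute, so finishing takes 7/8 ÷ 1/22 = 77/4 minutes.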